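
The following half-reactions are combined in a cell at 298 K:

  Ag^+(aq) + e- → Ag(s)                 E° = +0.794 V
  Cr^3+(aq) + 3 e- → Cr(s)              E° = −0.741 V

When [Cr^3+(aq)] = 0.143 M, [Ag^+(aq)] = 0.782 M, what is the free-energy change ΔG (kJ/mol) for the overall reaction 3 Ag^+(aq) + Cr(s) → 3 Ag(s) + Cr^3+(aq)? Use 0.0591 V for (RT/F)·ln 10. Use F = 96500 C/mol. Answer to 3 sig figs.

The standard cell potential is +0.794 − (−0.741) = +1.535 V, with n = 3 electrons in the balanced equation.
The reaction quotient is [Cr^3+(aq)] / [Ag^+(aq)]^3 = 0.299; by Nernst, E = +1.535 − (0.0591/3)(−0.524) = +1.5453 V.
ΔG = −nFE = −(3)(96500)(+1.5453) J/mol = −447 kJ/mol.

−447 kJ/mol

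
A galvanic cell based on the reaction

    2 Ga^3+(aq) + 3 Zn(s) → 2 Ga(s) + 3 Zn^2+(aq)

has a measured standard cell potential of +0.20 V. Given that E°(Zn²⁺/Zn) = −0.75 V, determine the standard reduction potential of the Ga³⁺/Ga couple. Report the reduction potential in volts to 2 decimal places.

In the reaction as written the Ga³⁺/Ga couple is reduced (cathode) and Zn²⁺/Zn is oxidized (anode), so E°cell = E°(Ga³⁺/Ga) − E°(Zn²⁺/Zn).
E°(Ga³⁺/Ga) = E°cell + E°(anode) = +0.20 + (−0.75) = −0.55 V.

−0.55 V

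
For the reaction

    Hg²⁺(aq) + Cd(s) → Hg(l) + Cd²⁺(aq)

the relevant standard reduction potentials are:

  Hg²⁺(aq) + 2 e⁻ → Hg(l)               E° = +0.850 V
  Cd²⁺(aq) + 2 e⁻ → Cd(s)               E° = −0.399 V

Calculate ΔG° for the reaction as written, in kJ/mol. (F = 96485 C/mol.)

In the reaction as written Hg²⁺(aq) is reduced, so the Hg²⁺/Hg couple is the cathode and Cd²⁺/Cd is the anode.
E°cell = +0.850 − (−0.399) = +1.249 V; balancing electrons gives n = 2.
ΔG° = −nFE°cell = −(2)(96485)(+1.249) J/mol = −241 kJ/mol.

−241 kJ/mol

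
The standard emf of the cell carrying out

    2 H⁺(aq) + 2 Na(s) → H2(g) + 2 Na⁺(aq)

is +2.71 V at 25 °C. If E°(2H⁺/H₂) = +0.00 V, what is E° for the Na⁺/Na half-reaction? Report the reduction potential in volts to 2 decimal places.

In the reaction as written the 2H⁺/H₂ couple is reduced (cathode) and Na⁺/Na is oxidized (anode), so E°cell = E°(2H⁺/H₂) − E°(Na⁺/Na).
E°(Na⁺/Na) = E°(cathode) − E°cell = +0.00 − (+2.71) = −2.71 V.

−2.71 V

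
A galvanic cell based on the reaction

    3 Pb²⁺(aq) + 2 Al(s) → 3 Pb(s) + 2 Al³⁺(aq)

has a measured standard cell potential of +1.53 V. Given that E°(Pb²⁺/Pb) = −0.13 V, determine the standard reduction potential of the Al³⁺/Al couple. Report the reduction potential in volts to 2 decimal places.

−1.66 V

In the reaction as written the Pb²⁺/Pb couple is reduced (cathode) and Al³⁺/Al is oxidized (anode), so E°cell = E°(Pb²⁺/Pb) − E°(Al³⁺/Al).
E°(Al³⁺/Al) = E°(cathode) − E°cell = −0.13 − (+1.53) = −1.66 V.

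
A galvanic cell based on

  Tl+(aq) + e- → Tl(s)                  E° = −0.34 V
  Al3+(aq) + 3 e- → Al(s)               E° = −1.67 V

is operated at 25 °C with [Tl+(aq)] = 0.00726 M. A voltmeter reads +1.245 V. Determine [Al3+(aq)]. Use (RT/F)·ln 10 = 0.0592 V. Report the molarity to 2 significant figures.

With Tl⁺/Tl at the cathode and Al³⁺/Al at the anode, E°cell = −0.34 − (−1.67) = +1.33 V (n = 3).
From the Nernst equation, log Q = n(E° − E)/0.0592 = 3·(+1.33 − (+1.245))/0.0592 = 4.307.
For 3 Tl+(aq) + Al(s) → 3 Tl(s) + Al3+(aq), the reaction quotient is Q = [Al3+(aq)] / [Tl+(aq)]^3.
Solving for the unknown gives log [Al3+(aq)] = −2.110, so [Al3+(aq)] ≈ 0.0078 M.

0.0078 M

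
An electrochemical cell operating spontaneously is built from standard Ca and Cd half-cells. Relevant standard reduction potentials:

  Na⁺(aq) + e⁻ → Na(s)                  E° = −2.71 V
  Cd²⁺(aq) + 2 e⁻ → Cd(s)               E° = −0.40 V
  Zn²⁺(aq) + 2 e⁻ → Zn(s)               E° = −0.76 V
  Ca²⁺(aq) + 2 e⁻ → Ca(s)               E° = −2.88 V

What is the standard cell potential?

+2.48 V

Of the two couples in this cell, the one with the more positive reduction potential is reduced at the cathode: here that is Cd²⁺/Cd (−0.40 V); Ca²⁺/Ca (−2.88 V) is the anode.
E°cell = E°(cathode) − E°(anode) = −0.40 − (−2.88) = +2.48 V.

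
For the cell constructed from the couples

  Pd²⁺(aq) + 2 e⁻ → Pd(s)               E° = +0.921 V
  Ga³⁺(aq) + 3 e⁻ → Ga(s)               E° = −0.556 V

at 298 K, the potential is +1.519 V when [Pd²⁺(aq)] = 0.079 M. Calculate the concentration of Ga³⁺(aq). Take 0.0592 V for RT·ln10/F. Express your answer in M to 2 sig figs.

0.00017 M

The Pd²⁺/Pd couple has the larger reduction potential, so it is the cathode: E°cell = +0.921 − (−0.556) = +1.477 V and n = 6.
Rearranging E = E° − (0.0592/n)·log Q gives log Q = 6(+1.477 − (+1.519))/0.0592 = −4.257.
Balancing electrons gives 3 Pd²⁺(aq) + 2 Ga(s) → 3 Pd(s) + 2 Ga³⁺(aq); thus Q = [Ga³⁺(aq)]^2 / [Pd²⁺(aq)]^3.
Substituting the known concentrations and solving, log [Ga³⁺(aq)] = −3.782 and [Ga³⁺(aq)] = 0.00017 M.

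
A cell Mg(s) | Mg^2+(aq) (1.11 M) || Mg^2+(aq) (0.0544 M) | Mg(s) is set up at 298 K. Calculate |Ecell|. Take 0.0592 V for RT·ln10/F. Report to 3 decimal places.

0.039 V

For a concentration cell E°cell = 0, since both electrodes use the same couple.
The compartment with the higher Mg^2+(aq) concentration (1.11 M) acts as the cathode; ions are reduced there and produced at the dilute (0.0544 M) anode.
With n = 2, Ecell = −(0.0592/2)·log([dilute]/[conc]) = −(0.0592/2)·log(0.0544/1.11) = +0.039 V.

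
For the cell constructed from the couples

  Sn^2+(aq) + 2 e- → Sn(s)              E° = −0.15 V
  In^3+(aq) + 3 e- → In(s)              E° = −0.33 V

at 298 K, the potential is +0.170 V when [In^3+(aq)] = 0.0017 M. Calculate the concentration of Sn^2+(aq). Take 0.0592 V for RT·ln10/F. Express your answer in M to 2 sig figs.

0.0065 M

Sn²⁺/Sn is the cathode (higher E°); E°cell = −0.15 − (−0.33) = +0.18 V with n = 6.
Since E = E° − (0.0592/n)·log Q, log Q = n(E° − E)/0.0592 = 1.014.
For 3 Sn^2+(aq) + 2 In(s) → 3 Sn(s) + 2 In^3+(aq), the reaction quotient is Q = [In^3+(aq)]^2 / [Sn^2+(aq)]^3.
Solving for the unknown gives log [Sn^2+(aq)] = −2.184, so [Sn^2+(aq)] ≈ 0.0065 M.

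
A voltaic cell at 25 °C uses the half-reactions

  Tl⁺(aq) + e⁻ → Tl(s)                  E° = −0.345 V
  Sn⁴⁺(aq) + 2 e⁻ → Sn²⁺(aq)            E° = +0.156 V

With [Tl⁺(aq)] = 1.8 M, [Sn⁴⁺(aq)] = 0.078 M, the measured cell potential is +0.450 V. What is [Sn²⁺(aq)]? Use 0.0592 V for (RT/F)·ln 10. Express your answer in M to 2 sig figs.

With Sn⁴⁺/Sn²⁺ at the cathode and Tl⁺/Tl at the anode, E°cell = +0.156 − (−0.345) = +0.501 V (n = 2).
From the Nernst equation, log Q = n(E° − E)/0.0592 = 2·(+0.501 − (+0.450))/0.0592 = 1.723.
Balancing electrons gives Sn⁴⁺(aq) + 2 Tl(s) → Sn²⁺(aq) + 2 Tl⁺(aq); thus Q = ([Sn²⁺(aq)]·[Tl⁺(aq)]^2) / [Sn⁴⁺(aq)].
Substituting the known concentrations and solving, log [Sn²⁺(aq)] = 0.105 and [Sn²⁺(aq)] = 1.3 M.

1.3 M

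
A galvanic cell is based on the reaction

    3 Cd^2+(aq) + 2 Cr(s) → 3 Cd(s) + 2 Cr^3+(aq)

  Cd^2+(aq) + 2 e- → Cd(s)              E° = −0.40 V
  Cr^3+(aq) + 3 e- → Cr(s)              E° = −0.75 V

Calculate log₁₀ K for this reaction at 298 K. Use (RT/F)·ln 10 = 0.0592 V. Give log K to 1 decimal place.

The Cd²⁺/Cd couple is reduced (cathode); E°cell = −0.40 − (−0.75) = +0.35 V with n = 6.
At equilibrium E = 0, so log K = nE°cell / 0.0592 = (6)(+0.35) / 0.0592 = 35.5.

log K = 35.5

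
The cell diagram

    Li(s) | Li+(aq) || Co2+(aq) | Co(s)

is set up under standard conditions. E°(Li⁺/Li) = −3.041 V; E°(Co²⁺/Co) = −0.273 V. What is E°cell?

By convention the left-hand electrode in cell notation is the anode (oxidation) and the right-hand electrode is the cathode (reduction).
E°cell = E°(right) − E°(left) = −0.273 − (−3.041) = +2.768 V.

+2.768 V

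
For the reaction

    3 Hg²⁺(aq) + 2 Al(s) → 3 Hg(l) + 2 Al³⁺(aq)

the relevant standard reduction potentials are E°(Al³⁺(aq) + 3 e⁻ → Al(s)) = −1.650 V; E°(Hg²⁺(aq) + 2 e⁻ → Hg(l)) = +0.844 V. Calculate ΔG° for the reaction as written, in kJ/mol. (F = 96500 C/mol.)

In the reaction as written Hg²⁺(aq) is reduced, so the Hg²⁺/Hg couple is the cathode and Al³⁺/Al is the anode.
E°cell = +0.844 − (−1.650) = +2.494 V; balancing electrons gives n = 6.
ΔG° = −nFE°cell = −(6)(96500)(+2.494) J/mol = −1444 kJ/mol.

−1444 kJ/mol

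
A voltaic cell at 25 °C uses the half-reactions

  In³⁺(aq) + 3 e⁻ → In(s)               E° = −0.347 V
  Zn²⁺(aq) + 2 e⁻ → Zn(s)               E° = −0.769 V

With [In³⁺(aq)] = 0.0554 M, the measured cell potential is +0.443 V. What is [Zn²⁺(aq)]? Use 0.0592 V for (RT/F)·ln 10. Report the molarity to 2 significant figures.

The In³⁺/In couple has the larger reduction potential, so it is the cathode: E°cell = −0.347 − (−0.769) = +0.422 V and n = 6.
Rearranging E = E° − (0.0592/n)·log Q gives log Q = 6(+0.422 − (+0.443))/0.0592 = −2.128.
The balanced reaction is 2 In³⁺(aq) + 3 Zn(s) → 2 In(s) + 3 Zn²⁺(aq), so Q = [Zn²⁺(aq)]^3 / [In³⁺(aq)]^2.
Isolating [Zn²⁺(aq)] in Q = 10^{−2.128} yields log [Zn²⁺(aq)] = −1.547, i.e. 0.028 M.

0.028 M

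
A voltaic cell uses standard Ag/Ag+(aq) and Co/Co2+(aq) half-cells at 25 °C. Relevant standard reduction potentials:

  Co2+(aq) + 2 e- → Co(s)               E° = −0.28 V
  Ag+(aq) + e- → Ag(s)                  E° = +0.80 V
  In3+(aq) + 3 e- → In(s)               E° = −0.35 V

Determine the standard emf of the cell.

Of the two couples in this cell, the one with the more positive reduction potential is reduced at the cathode: here that is Ag⁺/Ag (+0.80 V); Co²⁺/Co (−0.28 V) is the anode.
E°cell = E°(cathode) − E°(anode) = +0.80 − (−0.28) = +1.08 V.

+1.08 V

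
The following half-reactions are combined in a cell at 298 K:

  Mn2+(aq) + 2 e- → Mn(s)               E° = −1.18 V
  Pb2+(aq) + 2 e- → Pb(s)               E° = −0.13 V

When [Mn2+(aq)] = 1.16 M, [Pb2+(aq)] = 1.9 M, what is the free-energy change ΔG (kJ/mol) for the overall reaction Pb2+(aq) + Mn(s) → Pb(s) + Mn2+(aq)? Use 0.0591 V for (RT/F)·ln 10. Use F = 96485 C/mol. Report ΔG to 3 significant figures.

−204 kJ/mol

E°cell = −0.13 − (−1.18) = +1.05 V; the balanced reaction transfers n = 2 electrons.
The reaction quotient is [Mn2+(aq)] / [Pb2+(aq)] = 0.611; by Nernst, E = +1.05 − (0.0591/2)(−0.214) = +1.0563 V.
Finally ΔG = −nFE = −(2)(96485 C/mol)(+1.0563 V) = −204 kJ/mol.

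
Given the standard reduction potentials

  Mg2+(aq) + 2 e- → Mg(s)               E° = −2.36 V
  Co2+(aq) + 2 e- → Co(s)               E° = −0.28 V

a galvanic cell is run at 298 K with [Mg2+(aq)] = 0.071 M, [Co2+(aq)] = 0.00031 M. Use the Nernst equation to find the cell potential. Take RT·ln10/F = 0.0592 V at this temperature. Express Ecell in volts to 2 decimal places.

Co²⁺/Co is reduced (cathode, E° = −0.28 V) and Mg²⁺/Mg is oxidized (anode).
The standard potential is −0.28 − (−2.36) = +2.08 V and the balanced reaction transfers n = 2 electrons.
For the overall reaction Co2+(aq) + Mg(s) → Co(s) + Mg2+(aq), Q = [Mg2+(aq)] / [Co2+(aq)] = 229, giving log Q = 2.360.
Applying E = E° − (RT ln10/nF)·log Q gives +2.08 − (0.0592/2)(2.360) = +2.01 V.

+2.01 V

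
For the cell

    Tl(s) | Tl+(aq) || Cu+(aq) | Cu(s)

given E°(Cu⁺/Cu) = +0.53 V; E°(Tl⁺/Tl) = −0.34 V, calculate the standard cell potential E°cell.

+0.87 V

By convention the left-hand electrode in cell notation is the anode (oxidation) and the right-hand electrode is the cathode (reduction).
E°cell = E°(right) − E°(left) = +0.53 − (−0.34) = +0.87 V.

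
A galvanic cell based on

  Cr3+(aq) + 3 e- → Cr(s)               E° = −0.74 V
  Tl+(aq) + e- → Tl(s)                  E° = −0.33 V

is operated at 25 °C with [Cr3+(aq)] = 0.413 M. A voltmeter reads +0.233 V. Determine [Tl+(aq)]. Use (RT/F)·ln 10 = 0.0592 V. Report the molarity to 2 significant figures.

Tl⁺/Tl is the cathode (higher E°); E°cell = −0.33 − (−0.74) = +0.41 V with n = 3.
From the Nernst equation, log Q = n(E° − E)/0.0592 = 3·(+0.41 − (+0.233))/0.0592 = 8.970.
Balancing electrons gives 3 Tl+(aq) + Cr(s) → 3 Tl(s) + Cr3+(aq); thus Q = [Cr3+(aq)] / [Tl+(aq)]^3.
Isolating [Tl+(aq)] in Q = 10^{8.970} yields log [Tl+(aq)] = −3.118, i.e. 0.00076 M.

0.00076 M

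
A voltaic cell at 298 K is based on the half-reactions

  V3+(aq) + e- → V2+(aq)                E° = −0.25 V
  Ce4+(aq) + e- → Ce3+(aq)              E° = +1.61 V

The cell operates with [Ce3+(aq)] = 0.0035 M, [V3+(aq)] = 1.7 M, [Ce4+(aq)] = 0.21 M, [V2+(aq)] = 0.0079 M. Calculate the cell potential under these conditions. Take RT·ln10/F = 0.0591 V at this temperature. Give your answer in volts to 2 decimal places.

Since E°(Ce⁴⁺/Ce³⁺) > E°(V³⁺/V²⁺), Ce⁴⁺/Ce³⁺ serves as the cathode.
E°cell = +1.61 − (−0.25) = +1.86 V, with n = 1 electron transferred.
For the overall reaction Ce4+(aq) + V2+(aq) → Ce3+(aq) + V3+(aq), Q = ([Ce3+(aq)]·[V3+(aq)]) / ([Ce4+(aq)]·[V2+(aq)]) = 3.59, giving log Q = 0.555.
By the Nernst equation, E = +1.86 − (0.0591/1)·(0.555) = +1.83 V.

+1.83 V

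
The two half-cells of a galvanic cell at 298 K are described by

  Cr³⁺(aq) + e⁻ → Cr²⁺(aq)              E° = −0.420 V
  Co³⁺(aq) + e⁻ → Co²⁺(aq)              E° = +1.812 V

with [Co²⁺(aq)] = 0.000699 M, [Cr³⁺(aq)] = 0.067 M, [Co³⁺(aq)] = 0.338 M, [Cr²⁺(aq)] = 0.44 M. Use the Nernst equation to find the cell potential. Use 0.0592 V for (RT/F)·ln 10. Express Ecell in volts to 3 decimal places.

Since E°(Co³⁺/Co²⁺) > E°(Cr³⁺/Cr²⁺), Co³⁺/Co²⁺ serves as the cathode.
The standard potential is +1.812 − (−0.420) = +2.232 V and the balanced reaction transfers n = 1 electron.
For the overall reaction Co³⁺(aq) + Cr²⁺(aq) → Co²⁺(aq) + Cr³⁺(aq), Q = ([Co²⁺(aq)]·[Cr³⁺(aq)]) / ([Co³⁺(aq)]·[Cr²⁺(aq)]) = 0.000315, giving log Q = −3.502.
Applying E = E° − (RT ln10/nF)·log Q gives +2.232 − (0.0592/1)(−3.502) = +2.439 V.

+2.439 V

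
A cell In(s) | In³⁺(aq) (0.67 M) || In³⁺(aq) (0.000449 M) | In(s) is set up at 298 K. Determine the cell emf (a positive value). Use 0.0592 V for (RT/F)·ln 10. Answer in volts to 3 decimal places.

0.063 V

For a concentration cell E°cell = 0, since both electrodes use the same couple.
The compartment with the higher In³⁺(aq) concentration (0.67 M) acts as the cathode; ions are reduced there and produced at the dilute (0.000449 M) anode.
With n = 3, Ecell = −(0.0592/3)·log([dilute]/[conc]) = −(0.0592/3)·log(0.000449/0.67) = +0.063 V.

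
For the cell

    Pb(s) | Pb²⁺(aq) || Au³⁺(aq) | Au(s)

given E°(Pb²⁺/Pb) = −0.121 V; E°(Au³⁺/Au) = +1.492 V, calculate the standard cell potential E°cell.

By convention the left-hand electrode in cell notation is the anode (oxidation) and the right-hand electrode is the cathode (reduction).
E°cell = E°(right) − E°(left) = +1.492 − (−0.121) = +1.613 V.

+1.613 V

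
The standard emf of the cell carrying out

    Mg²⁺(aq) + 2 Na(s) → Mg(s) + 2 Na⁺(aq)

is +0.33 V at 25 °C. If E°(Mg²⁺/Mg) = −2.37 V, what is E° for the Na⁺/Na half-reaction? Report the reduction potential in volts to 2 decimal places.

−2.70 V

In the reaction as written the Mg²⁺/Mg couple is reduced (cathode) and Na⁺/Na is oxidized (anode), so E°cell = E°(Mg²⁺/Mg) − E°(Na⁺/Na).
E°(Na⁺/Na) = E°(cathode) − E°cell = −2.37 − (+0.33) = −2.70 V.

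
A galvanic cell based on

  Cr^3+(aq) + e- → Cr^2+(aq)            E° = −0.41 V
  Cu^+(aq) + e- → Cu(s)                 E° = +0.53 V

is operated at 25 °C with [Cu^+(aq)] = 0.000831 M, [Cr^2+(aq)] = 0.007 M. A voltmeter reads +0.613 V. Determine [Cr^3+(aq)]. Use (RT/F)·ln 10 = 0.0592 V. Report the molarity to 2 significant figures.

With Cu⁺/Cu at the cathode and Cr³⁺/Cr²⁺ at the anode, E°cell = +0.53 − (−0.41) = +0.94 V (n = 1).
Rearranging E = E° − (0.0592/n)·log Q gives log Q = 1(+0.94 − (+0.613))/0.0592 = 5.524.
The balanced reaction is Cu^+(aq) + Cr^2+(aq) → Cu(s) + Cr^3+(aq), so Q = [Cr^3+(aq)] / ([Cu^+(aq)]·[Cr^2+(aq)]).
Substituting the known concentrations and solving, log [Cr^3+(aq)] = 0.289 and [Cr^3+(aq)] = 1.9 M.

1.9 M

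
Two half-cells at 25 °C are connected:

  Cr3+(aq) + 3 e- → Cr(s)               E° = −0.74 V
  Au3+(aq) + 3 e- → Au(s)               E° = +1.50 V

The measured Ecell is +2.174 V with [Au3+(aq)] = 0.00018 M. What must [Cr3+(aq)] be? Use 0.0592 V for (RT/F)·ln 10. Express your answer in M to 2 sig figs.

Au³⁺/Au is the cathode (higher E°); E°cell = +1.50 − (−0.74) = +2.24 V with n = 3.
Since E = E° − (0.0592/n)·log Q, log Q = n(E° − E)/0.0592 = 3.345.
For Au3+(aq) + Cr(s) → Au(s) + Cr3+(aq), the reaction quotient is Q = [Cr3+(aq)] / [Au3+(aq)].
Solving for the unknown gives log [Cr3+(aq)] = −0.400, so [Cr3+(aq)] ≈ 0.40 M.

0.40 M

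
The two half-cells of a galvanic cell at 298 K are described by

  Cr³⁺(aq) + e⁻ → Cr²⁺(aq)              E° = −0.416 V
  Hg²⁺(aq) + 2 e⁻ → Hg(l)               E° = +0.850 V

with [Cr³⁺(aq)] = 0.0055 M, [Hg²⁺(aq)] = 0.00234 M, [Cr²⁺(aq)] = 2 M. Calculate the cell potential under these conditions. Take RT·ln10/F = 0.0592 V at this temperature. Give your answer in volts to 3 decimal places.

+1.340 V

Hg²⁺/Hg is reduced (cathode, E° = +0.850 V) and Cr³⁺/Cr²⁺ is oxidized (anode).
E°cell = E°cat − E°an = +0.850 − (−0.416) = +1.266 V; n = 2.
For the overall reaction Hg²⁺(aq) + 2 Cr²⁺(aq) → Hg(l) + 2 Cr³⁺(aq), Q = [Cr³⁺(aq)]^2 / ([Hg²⁺(aq)]·[Cr²⁺(aq)]^2) = 0.00323, giving log Q = −2.491.
Applying E = E° − (RT ln10/nF)·log Q gives +1.266 − (0.0592/2)(−2.491) = +1.340 V.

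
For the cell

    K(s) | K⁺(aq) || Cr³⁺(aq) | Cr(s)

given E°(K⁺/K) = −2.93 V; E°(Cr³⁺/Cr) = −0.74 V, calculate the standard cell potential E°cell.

By convention the left-hand electrode in cell notation is the anode (oxidation) and the right-hand electrode is the cathode (reduction).
E°cell = E°(right) − E°(left) = −0.74 − (−2.93) = +2.19 V.

+2.19 V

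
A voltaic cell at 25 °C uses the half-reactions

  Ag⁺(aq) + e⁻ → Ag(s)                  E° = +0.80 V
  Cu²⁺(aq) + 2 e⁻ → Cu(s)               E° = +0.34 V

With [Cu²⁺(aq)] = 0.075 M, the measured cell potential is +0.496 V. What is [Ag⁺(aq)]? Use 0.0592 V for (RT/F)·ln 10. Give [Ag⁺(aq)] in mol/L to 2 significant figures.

1.1 M

Ag⁺/Ag is the cathode (higher E°); E°cell = +0.80 − (+0.34) = +0.46 V with n = 2.
Rearranging E = E° − (0.0592/n)·log Q gives log Q = 2(+0.46 − (+0.496))/0.0592 = −1.216.
Balancing electrons gives 2 Ag⁺(aq) + Cu(s) → 2 Ag(s) + Cu²⁺(aq); thus Q = [Cu²⁺(aq)] / [Ag⁺(aq)]^2.
Solving for the unknown gives log [Ag⁺(aq)] = 0.046, so [Ag⁺(aq)] ≈ 1.1 M.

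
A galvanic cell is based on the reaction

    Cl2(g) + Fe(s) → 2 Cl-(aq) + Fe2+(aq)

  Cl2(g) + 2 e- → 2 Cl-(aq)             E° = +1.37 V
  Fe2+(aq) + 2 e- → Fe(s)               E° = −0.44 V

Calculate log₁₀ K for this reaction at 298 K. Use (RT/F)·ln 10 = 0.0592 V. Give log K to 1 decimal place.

The Cl₂/Cl⁻ couple is reduced (cathode); E°cell = +1.37 − (−0.44) = +1.81 V with n = 2.
At equilibrium E = 0, so log K = nE°cell / 0.0592 = (2)(+1.81) / 0.0592 = 61.1.

log K = 61.1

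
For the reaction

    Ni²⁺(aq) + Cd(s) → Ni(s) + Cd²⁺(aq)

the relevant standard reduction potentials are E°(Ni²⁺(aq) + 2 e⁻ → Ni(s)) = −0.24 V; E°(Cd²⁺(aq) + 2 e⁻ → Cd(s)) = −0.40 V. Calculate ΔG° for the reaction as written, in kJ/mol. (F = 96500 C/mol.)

−30.9 kJ/mol

In the reaction as written Ni²⁺(aq) is reduced, so the Ni²⁺/Ni couple is the cathode and Cd²⁺/Cd is the anode.
E°cell = −0.24 − (−0.40) = +0.16 V; balancing electrons gives n = 2.
ΔG° = −nFE°cell = −(2)(96500)(+0.16) J/mol = −30.9 kJ/mol.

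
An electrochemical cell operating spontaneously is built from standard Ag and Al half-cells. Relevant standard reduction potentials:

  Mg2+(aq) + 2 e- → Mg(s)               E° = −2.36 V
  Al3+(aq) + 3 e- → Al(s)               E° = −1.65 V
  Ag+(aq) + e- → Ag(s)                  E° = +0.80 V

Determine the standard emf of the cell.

Of the two couples in this cell, the one with the more positive reduction potential is reduced at the cathode: here that is Ag⁺/Ag (+0.80 V); Al³⁺/Al (−1.65 V) is the anode.
E°cell = E°(cathode) − E°(anode) = +0.80 − (−1.65) = +2.45 V.

+2.45 V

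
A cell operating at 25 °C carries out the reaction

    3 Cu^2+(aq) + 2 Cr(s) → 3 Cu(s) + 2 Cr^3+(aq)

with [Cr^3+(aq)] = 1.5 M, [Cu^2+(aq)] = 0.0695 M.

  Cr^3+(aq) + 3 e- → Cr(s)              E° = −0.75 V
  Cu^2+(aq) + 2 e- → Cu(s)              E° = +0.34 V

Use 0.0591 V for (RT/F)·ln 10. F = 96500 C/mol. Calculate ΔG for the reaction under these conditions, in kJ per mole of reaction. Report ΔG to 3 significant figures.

E°cell = +0.34 − (−0.75) = +1.09 V; the balanced reaction transfers n = 6 electrons.
Here Q = [Cr^3+(aq)]^2 / [Cu^2+(aq)]^3 = 6.7×10^3 (log Q = 3.826), giving E = +1.09 − (0.0591/6)·(3.826) = +1.0523 V.
Then ΔG = −nFE = −6 × 96500 × +1.0523 J/mol = −609 kJ/mol.

−609 kJ/mol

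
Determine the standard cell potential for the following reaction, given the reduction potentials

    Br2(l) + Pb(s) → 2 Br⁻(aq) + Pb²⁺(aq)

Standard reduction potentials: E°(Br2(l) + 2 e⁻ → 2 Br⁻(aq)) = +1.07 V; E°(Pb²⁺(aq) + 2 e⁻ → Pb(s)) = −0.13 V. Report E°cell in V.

In the reaction as written, Br2(l) is reduced (cathode) and Pb²⁺(aq) is produced by oxidation at the anode.
E°cell = E°(cathode) − E°(anode) = +1.07 − (−0.13) = +1.20 V.

+1.20 V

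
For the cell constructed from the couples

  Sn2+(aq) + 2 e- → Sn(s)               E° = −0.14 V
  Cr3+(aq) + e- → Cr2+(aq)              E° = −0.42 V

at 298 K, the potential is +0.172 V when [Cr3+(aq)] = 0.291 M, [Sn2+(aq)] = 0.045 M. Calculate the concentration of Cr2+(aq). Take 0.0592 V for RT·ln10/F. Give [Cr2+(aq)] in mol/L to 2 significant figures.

0.021 M

With Sn²⁺/Sn at the cathode and Cr³⁺/Cr²⁺ at the anode, E°cell = −0.14 − (−0.42) = +0.28 V (n = 2).
Rearranging E = E° − (0.0592/n)·log Q gives log Q = 2(+0.28 − (+0.172))/0.0592 = 3.649.
For Sn2+(aq) + 2 Cr2+(aq) → Sn(s) + 2 Cr3+(aq), the reaction quotient is Q = [Cr3+(aq)]^2 / ([Sn2+(aq)]·[Cr2+(aq)]^2).
Solving for the unknown gives log [Cr2+(aq)] = −1.687, so [Cr2+(aq)] ≈ 0.021 M.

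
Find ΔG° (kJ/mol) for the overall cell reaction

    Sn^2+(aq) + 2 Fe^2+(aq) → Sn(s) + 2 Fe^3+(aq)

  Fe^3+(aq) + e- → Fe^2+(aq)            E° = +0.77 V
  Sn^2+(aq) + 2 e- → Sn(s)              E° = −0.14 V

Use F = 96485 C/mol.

+176 kJ/mol

In the reaction as written Sn^2+(aq) is reduced, so the Sn²⁺/Sn couple is the cathode and Fe³⁺/Fe²⁺ is the anode.
E°cell = −0.14 − (+0.77) = −0.91 V; balancing electrons gives n = 2.
ΔG° = −nFE°cell = −(2)(96485)(−0.91) J/mol = +176 kJ/mol.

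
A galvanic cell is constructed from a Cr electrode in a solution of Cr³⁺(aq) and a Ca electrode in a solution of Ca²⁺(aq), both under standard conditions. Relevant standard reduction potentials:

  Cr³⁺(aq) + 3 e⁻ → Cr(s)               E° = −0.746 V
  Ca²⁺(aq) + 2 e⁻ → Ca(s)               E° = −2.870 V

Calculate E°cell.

+2.124 V

Of the two couples in this cell, the one with the more positive reduction potential is reduced at the cathode: here that is Cr³⁺/Cr (−0.746 V); Ca²⁺/Ca (−2.870 V) is the anode.
E°cell = E°(cathode) − E°(anode) = −0.746 − (−2.870) = +2.124 V.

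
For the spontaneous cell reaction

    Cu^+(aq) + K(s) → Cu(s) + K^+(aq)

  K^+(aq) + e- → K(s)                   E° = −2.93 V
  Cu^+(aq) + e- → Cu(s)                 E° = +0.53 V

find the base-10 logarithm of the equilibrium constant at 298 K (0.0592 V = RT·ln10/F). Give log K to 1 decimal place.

The Cu⁺/Cu couple is reduced (cathode); E°cell = +0.53 − (−2.93) = +3.46 V with n = 1.
At equilibrium E = 0, so log K = nE°cell / 0.0592 = (1)(+3.46) / 0.0592 = 58.4.

log K = 58.4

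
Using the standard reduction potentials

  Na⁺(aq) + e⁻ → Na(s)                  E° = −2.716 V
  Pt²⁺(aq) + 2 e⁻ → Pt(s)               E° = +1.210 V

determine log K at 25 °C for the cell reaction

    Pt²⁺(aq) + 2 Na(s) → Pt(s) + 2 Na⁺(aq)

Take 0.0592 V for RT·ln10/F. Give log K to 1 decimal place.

log K = 132.6

The Pt²⁺/Pt couple is reduced (cathode); E°cell = +1.210 − (−2.716) = +3.926 V with n = 2.
At equilibrium E = 0, so log K = nE°cell / 0.0592 = (2)(+3.926) / 0.0592 = 132.6.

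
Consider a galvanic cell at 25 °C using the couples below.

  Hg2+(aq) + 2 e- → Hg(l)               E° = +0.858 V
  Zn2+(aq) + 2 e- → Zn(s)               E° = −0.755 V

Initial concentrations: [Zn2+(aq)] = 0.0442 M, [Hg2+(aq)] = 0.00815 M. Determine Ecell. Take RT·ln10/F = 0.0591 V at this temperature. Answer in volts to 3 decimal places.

Hg²⁺/Hg is reduced (cathode, E° = +0.858 V) and Zn²⁺/Zn is oxidized (anode).
The standard potential is +0.858 − (−0.755) = +1.613 V and the balanced reaction transfers n = 2 electrons.
Balancing gives Hg2+(aq) + Zn(s) → Hg(l) + Zn2+(aq); hence Q = [Zn2+(aq)] / [Hg2+(aq)] = 5.42 (log Q = 0.734).
Applying E = E° − (RT ln10/nF)·log Q gives +1.613 − (0.0591/2)(0.734) = +1.591 V.

+1.591 V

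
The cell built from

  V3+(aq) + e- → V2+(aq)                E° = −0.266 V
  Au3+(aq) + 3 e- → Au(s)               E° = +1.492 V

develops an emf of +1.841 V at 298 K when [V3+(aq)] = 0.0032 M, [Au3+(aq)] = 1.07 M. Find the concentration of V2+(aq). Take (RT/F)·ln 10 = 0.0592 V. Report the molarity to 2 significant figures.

With Au³⁺/Au at the cathode and V³⁺/V²⁺ at the anode, E°cell = +1.492 − (−0.266) = +1.758 V (n = 3).
Rearranging E = E° − (0.0592/n)·log Q gives log Q = 3(+1.758 − (+1.841))/0.0592 = −4.206.
For Au3+(aq) + 3 V2+(aq) → Au(s) + 3 V3+(aq), the reaction quotient is Q = [V3+(aq)]^3 / ([Au3+(aq)]·[V2+(aq)]^3).
Substituting the known concentrations and solving, log [V2+(aq)] = −1.103 and [V2+(aq)] = 0.079 M.

0.079 M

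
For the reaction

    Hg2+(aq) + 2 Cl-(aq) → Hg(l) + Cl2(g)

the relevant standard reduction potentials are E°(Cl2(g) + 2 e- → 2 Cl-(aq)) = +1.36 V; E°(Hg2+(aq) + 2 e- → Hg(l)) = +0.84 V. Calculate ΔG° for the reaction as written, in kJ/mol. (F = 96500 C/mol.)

In the reaction as written Hg2+(aq) is reduced, so the Hg²⁺/Hg couple is the cathode and Cl₂/Cl⁻ is the anode.
E°cell = +0.84 − (+1.36) = −0.52 V; balancing electrons gives n = 2.
ΔG° = −nFE°cell = −(2)(96500)(−0.52) J/mol = +100 kJ/mol.

+100 kJ/mol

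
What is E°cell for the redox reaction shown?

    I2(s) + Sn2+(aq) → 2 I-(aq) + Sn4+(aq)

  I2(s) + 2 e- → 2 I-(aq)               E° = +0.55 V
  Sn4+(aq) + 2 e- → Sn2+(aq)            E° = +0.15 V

I2(s) gains electrons, so the I₂/I⁻ couple is the cathode; the Sn⁴⁺/Sn²⁺ couple is the anode.
E°cell = E°(cathode) − E°(anode) = +0.55 − (+0.15) = +0.40 V.

+0.40 V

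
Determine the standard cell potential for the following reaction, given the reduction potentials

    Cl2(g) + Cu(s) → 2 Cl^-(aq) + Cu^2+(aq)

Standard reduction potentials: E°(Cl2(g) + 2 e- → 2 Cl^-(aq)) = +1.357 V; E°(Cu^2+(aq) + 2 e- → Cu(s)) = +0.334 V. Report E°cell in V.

In the reaction as written, Cl2(g) is reduced (cathode) and Cu^2+(aq) is produced by oxidation at the anode.
E°cell = E°(cathode) − E°(anode) = +1.357 − (+0.334) = +1.023 V.

+1.023 V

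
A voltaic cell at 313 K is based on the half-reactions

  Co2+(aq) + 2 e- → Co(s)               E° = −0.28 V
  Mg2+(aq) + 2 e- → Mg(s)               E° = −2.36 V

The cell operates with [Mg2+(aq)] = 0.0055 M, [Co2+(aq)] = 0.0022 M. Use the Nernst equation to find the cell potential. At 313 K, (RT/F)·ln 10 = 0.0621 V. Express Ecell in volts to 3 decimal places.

+2.068 V

Co²⁺/Co is reduced (cathode, E° = −0.28 V) and Mg²⁺/Mg is oxidized (anode).
E°cell = −0.28 − (−2.36) = +2.08 V, with n = 2 electrons transferred.
Balancing gives Co2+(aq) + Mg(s) → Co(s) + Mg2+(aq); hence Q = [Mg2+(aq)] / [Co2+(aq)] = 2.5 (log Q = 0.398).
Applying E = E° − (RT ln10/nF)·log Q gives +2.08 − (0.0621/2)(0.398) = +2.068 V.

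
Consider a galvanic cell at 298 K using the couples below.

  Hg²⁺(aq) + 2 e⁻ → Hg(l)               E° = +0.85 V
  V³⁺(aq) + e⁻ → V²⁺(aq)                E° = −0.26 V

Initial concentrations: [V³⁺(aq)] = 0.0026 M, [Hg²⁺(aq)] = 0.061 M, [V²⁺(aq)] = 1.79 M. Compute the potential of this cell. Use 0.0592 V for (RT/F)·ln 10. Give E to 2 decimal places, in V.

+1.24 V

Since E°(Hg²⁺/Hg) > E°(V³⁺/V²⁺), Hg²⁺/Hg serves as the cathode.
E°cell = E°cat − E°an = +0.85 − (−0.26) = +1.11 V; n = 2.
Balancing gives Hg²⁺(aq) + 2 V²⁺(aq) → Hg(l) + 2 V³⁺(aq); hence Q = [V³⁺(aq)]^2 / ([Hg²⁺(aq)]·[V²⁺(aq)]^2) = 3.46×10^−5 (log Q = −4.461).
E = E° − (0.0592/n)·log Q = +1.11 − (0.0592/2)(−4.461) = +1.24 V.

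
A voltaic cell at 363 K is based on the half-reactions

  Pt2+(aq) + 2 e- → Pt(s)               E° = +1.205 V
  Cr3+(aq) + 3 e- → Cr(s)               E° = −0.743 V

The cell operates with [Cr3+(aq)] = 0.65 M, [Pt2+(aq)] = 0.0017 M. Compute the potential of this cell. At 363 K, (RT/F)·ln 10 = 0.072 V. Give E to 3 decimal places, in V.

Since E°(Pt²⁺/Pt) > E°(Cr³⁺/Cr), Pt²⁺/Pt serves as the cathode.
E°cell = +1.205 − (−0.743) = +1.948 V, with n = 6 electrons transferred.
For the overall reaction 3 Pt2+(aq) + 2 Cr(s) → 3 Pt(s) + 2 Cr3+(aq), Q = [Cr3+(aq)]^2 / [Pt2+(aq)]^3 = 8.6×10^7, giving log Q = 7.934.
By the Nernst equation, E = +1.948 − (0.072/6)·(7.934) = +1.853 V.

+1.853 V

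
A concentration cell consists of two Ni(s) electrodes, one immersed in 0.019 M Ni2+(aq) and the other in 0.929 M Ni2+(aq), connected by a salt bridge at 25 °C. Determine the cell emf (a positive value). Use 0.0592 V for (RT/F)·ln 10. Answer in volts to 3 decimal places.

For a concentration cell E°cell = 0, since both electrodes use the same couple.
The compartment with the higher Ni2+(aq) concentration (0.929 M) acts as the cathode; ions are reduced there and produced at the dilute (0.019 M) anode.
With n = 2, Ecell = −(0.0592/2)·log([dilute]/[conc]) = −(0.0592/2)·log(0.019/0.929) = +0.050 V.

0.050 V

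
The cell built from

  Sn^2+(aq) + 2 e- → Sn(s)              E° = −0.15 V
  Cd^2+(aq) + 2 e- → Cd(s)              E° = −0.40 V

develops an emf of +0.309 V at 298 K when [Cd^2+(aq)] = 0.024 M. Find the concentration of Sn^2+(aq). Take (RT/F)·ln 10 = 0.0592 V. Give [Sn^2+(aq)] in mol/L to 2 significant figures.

2.4 M

The Sn²⁺/Sn couple has the larger reduction potential, so it is the cathode: E°cell = −0.15 − (−0.40) = +0.25 V and n = 2.
From the Nernst equation, log Q = n(E° − E)/0.0592 = 2·(+0.25 − (+0.309))/0.0592 = −1.993.
For Sn^2+(aq) + Cd(s) → Sn(s) + Cd^2+(aq), the reaction quotient is Q = [Cd^2+(aq)] / [Sn^2+(aq)].
Isolating [Sn^2+(aq)] in Q = 10^{−1.993} yields log [Sn^2+(aq)] = 0.373, i.e. 2.4 M.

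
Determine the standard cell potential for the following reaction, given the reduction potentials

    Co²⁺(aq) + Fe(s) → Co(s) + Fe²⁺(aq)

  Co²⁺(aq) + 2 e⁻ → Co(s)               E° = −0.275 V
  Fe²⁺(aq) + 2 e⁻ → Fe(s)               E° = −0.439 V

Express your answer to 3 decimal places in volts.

Co²⁺(aq) gains electrons, so the Co²⁺/Co couple is the cathode; the Fe²⁺/Fe couple is the anode.
E°cell = E°(cathode) − E°(anode) = −0.275 − (−0.439) = +0.164 V.

+0.164 V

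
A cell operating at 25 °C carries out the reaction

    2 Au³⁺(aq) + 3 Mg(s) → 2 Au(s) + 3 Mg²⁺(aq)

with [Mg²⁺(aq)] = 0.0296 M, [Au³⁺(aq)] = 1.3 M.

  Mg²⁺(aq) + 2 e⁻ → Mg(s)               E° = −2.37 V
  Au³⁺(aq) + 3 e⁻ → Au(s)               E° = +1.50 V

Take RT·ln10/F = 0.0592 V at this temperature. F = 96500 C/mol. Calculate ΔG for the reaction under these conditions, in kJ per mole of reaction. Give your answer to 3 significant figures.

The standard cell potential is +1.50 − (−2.37) = +3.87 V, with n = 6 electrons in the balanced equation.
Here Q = [Mg²⁺(aq)]^3 / [Au³⁺(aq)]^2 = 1.53×10^−5 (log Q = −4.814), giving E = +3.87 − (0.0592/6)·(−4.814) = +3.9175 V.
Finally ΔG = −nFE = −(6)(96500 C/mol)(+3.9175 V) = −2270 kJ/mol.

−2270 kJ/mol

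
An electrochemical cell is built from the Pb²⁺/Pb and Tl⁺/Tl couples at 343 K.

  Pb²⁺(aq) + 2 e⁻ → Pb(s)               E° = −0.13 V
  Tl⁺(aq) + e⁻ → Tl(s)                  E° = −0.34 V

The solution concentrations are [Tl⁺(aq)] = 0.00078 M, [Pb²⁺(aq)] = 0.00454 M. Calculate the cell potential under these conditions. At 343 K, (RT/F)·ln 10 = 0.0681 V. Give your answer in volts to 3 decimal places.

+0.342 V

The Pb²⁺/Pb couple has the more positive E°, so it is the cathode; Tl⁺/Tl is the anode.
The standard potential is −0.13 − (−0.34) = +0.21 V and the balanced reaction transfers n = 2 electrons.
The balanced reaction is Pb²⁺(aq) + 2 Tl(s) → Pb(s) + 2 Tl⁺(aq), so Q = [Tl⁺(aq)]^2 / [Pb²⁺(aq)] = 0.000134 and log Q = −3.873.
By the Nernst equation, E = +0.21 − (0.0681/2)·(−3.873) = +0.342 V.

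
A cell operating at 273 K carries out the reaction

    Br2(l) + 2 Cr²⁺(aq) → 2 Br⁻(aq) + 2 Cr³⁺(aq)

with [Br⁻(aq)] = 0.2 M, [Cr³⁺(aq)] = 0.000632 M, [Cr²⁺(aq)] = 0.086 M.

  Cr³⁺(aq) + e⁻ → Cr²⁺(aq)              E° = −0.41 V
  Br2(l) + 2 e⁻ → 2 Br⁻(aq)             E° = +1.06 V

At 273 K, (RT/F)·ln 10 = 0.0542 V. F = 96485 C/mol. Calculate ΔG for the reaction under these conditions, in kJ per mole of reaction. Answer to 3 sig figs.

−313 kJ/mol

The standard cell potential is +1.06 − (−0.41) = +1.47 V, with n = 2 electrons in the balanced equation.
The reaction quotient is ([Br⁻(aq)]^2·[Cr³⁺(aq)]^2) / [Cr²⁺(aq)]^2 = 2.16×10^−6; by Nernst, E = +1.47 − (0.0542/2)(−5.666) = +1.6235 V.
ΔG = −nFE = −(2)(96485)(+1.6235) J/mol = −313 kJ/mol.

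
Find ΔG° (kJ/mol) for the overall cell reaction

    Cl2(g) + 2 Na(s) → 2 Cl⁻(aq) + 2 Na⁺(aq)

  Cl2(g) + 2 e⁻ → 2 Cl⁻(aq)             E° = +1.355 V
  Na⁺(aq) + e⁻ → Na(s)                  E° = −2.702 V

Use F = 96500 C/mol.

−783 kJ/mol

In the reaction as written Cl2(g) is reduced, so the Cl₂/Cl⁻ couple is the cathode and Na⁺/Na is the anode.
E°cell = +1.355 − (−2.702) = +4.057 V; balancing electrons gives n = 2.
ΔG° = −nFE°cell = −(2)(96500)(+4.057) J/mol = −783 kJ/mol.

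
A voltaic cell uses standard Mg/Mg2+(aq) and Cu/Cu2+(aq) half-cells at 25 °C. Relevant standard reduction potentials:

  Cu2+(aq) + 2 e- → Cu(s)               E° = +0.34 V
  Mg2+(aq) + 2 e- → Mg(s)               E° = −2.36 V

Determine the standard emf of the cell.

+2.70 V

Of the two couples in this cell, the one with the more positive reduction potential is reduced at the cathode: here that is Cu²⁺/Cu (+0.34 V); Mg²⁺/Mg (−2.36 V) is the anode.
E°cell = E°(cathode) − E°(anode) = +0.34 − (−2.36) = +2.70 V.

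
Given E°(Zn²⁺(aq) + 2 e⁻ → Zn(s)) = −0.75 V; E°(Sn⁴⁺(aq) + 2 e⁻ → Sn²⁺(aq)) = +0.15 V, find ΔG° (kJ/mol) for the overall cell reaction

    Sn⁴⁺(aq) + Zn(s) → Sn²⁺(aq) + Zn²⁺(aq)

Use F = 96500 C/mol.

−174 kJ/mol

In the reaction as written Sn⁴⁺(aq) is reduced, so the Sn⁴⁺/Sn²⁺ couple is the cathode and Zn²⁺/Zn is the anode.
E°cell = +0.15 − (−0.75) = +0.90 V; balancing electrons gives n = 2.
ΔG° = −nFE°cell = −(2)(96500)(+0.90) J/mol = −174 kJ/mol.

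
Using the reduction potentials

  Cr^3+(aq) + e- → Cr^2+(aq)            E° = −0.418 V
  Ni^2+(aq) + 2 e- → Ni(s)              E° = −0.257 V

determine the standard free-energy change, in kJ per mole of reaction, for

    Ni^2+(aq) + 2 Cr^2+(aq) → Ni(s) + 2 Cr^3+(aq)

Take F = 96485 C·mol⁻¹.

−31.1 kJ/mol

In the reaction as written Ni^2+(aq) is reduced, so the Ni²⁺/Ni couple is the cathode and Cr³⁺/Cr²⁺ is the anode.
E°cell = −0.257 − (−0.418) = +0.161 V; balancing electrons gives n = 2.
ΔG° = −nFE°cell = −(2)(96485)(+0.161) J/mol = −31.1 kJ/mol.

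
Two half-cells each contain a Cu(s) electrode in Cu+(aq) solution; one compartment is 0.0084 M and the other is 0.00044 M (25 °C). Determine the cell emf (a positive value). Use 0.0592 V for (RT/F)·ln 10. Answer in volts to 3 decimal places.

For a concentration cell E°cell = 0, since both electrodes use the same couple.
The compartment with the higher Cu+(aq) concentration (0.0084 M) acts as the cathode; ions are reduced there and produced at the dilute (0.00044 M) anode.
With n = 1, Ecell = −(0.0592/1)·log([dilute]/[conc]) = −(0.0592/1)·log(0.00044/0.0084) = +0.076 V.

0.076 V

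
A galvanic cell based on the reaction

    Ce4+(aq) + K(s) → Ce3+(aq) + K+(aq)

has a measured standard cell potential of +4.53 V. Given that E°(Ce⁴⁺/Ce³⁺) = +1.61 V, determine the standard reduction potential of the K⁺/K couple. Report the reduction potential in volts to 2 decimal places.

−2.92 V

In the reaction as written the Ce⁴⁺/Ce³⁺ couple is reduced (cathode) and K⁺/K is oxidized (anode), so E°cell = E°(Ce⁴⁺/Ce³⁺) − E°(K⁺/K).
E°(K⁺/K) = E°(cathode) − E°cell = +1.61 − (+4.53) = −2.92 V.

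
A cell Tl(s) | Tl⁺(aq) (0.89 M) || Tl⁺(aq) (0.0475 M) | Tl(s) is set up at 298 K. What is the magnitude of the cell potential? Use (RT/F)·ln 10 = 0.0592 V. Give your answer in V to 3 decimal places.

For a concentration cell E°cell = 0, since both electrodes use the same couple.
The compartment with the higher Tl⁺(aq) concentration (0.89 M) acts as the cathode; ions are reduced there and produced at the dilute (0.0475 M) anode.
With n = 1, Ecell = −(0.0592/1)·log([dilute]/[conc]) = −(0.0592/1)·log(0.0475/0.89) = +0.075 V.

0.075 V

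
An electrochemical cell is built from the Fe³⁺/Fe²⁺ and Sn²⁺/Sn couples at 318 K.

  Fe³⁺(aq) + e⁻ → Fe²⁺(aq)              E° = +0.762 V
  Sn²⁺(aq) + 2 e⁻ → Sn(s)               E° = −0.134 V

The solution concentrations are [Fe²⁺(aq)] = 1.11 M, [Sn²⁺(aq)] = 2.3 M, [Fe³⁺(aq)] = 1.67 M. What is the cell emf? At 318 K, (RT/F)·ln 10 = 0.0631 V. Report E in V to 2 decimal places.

+0.90 V

Since E°(Fe³⁺/Fe²⁺) > E°(Sn²⁺/Sn), Fe³⁺/Fe²⁺ serves as the cathode.
The standard potential is +0.762 − (−0.134) = +0.896 V and the balanced reaction transfers n = 2 electrons.
Balancing gives 2 Fe³⁺(aq) + Sn(s) → 2 Fe²⁺(aq) + Sn²⁺(aq); hence Q = ([Fe²⁺(aq)]^2·[Sn²⁺(aq)]) / [Fe³⁺(aq)]^2 = 1.02 (log Q = 0.007).
E = E° − (0.0631/n)·log Q = +0.896 − (0.0631/2)(0.007) = +0.90 V.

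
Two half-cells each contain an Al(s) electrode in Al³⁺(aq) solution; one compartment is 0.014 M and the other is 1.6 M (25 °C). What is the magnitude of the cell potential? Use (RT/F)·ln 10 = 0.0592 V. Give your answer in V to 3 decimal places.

For a concentration cell E°cell = 0, since both electrodes use the same couple.
The compartment with the higher Al³⁺(aq) concentration (1.6 M) acts as the cathode; ions are reduced there and produced at the dilute (0.014 M) anode.
With n = 3, Ecell = −(0.0592/3)·log([dilute]/[conc]) = −(0.0592/3)·log(0.014/1.6) = +0.041 V.

0.041 V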